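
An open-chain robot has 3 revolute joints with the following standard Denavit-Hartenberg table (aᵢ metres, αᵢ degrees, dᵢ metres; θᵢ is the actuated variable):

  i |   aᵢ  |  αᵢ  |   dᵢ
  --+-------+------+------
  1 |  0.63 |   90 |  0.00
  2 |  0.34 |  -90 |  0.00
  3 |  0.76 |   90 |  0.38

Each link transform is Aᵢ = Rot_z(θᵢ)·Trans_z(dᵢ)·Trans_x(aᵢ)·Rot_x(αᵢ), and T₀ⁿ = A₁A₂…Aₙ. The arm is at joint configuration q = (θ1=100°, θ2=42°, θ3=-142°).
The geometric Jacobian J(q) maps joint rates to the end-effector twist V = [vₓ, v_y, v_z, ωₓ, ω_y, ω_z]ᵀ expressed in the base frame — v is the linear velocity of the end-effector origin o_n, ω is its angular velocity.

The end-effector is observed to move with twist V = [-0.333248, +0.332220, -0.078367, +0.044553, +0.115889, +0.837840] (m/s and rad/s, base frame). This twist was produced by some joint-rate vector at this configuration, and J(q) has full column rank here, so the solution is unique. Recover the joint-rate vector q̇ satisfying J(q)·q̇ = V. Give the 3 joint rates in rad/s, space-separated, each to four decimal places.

0.9560 0.0640 -0.1590

o_n = [0.4290, 0.2618, 0.1092]
J₁: ẑ×o_n = [-0.2618, 0.4290, 0.0000], ω = ẑ
J2: z=[0.9848, 0.1736, 0.0000] o=[-0.1094, 0.6204, 0.0000] → [0.0190, -0.1075, -0.4467, 0.9848, 0.1736, 0.0000]
J3: z=[0.1162, -0.6590, 0.7431] o=[-0.1533, 0.8693, 0.2275] → [0.5294, 0.4464, 0.3131, 0.1162, -0.6590, 0.7431]
q̇ = J⁺·V = [0.9560, 0.0640, -0.1590]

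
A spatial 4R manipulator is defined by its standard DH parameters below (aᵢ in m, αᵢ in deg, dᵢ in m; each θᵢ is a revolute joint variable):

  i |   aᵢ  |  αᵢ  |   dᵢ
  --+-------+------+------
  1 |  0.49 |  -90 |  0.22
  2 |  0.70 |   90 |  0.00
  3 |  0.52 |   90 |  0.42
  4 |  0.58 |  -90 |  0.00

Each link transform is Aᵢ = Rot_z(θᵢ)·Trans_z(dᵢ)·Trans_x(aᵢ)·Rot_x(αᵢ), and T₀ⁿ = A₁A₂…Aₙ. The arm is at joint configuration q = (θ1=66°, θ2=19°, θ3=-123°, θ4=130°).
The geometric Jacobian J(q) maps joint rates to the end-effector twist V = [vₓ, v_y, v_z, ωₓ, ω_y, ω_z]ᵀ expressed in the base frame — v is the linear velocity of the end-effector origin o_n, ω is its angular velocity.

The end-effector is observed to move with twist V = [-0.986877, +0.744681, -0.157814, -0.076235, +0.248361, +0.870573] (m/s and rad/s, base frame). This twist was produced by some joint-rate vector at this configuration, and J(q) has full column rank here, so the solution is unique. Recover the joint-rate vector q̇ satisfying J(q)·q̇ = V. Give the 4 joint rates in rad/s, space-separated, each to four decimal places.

0.9560 0.3090 -0.0170 -0.2540

o_n = [0.6649, 1.1899, 0.8354]
J₁: ẑ×o_n = [-1.1899, 0.6649, 0.0000], ω = ẑ
J2: z=[-0.9135, 0.4067, 0.0000] o=[0.1993, 0.4476, 0.2200] → [0.2503, 0.5622, -0.8675, -0.9135, 0.4067, 0.0000]
J3: z=[0.1324, 0.2974, 0.9455] o=[0.4685, 1.0523, -0.0079] → [0.1207, 0.0740, -0.0402, 0.1324, 0.2974, 0.9455]
J4: z=[-0.8201, -0.5029, 0.2730] o=[0.8136, 0.7552, 0.4814] → [-0.2967, 0.2497, -0.4313, -0.8201, -0.5029, 0.2730]
q̇ = J⁺·V = [0.9560, 0.3090, -0.0170, -0.2540]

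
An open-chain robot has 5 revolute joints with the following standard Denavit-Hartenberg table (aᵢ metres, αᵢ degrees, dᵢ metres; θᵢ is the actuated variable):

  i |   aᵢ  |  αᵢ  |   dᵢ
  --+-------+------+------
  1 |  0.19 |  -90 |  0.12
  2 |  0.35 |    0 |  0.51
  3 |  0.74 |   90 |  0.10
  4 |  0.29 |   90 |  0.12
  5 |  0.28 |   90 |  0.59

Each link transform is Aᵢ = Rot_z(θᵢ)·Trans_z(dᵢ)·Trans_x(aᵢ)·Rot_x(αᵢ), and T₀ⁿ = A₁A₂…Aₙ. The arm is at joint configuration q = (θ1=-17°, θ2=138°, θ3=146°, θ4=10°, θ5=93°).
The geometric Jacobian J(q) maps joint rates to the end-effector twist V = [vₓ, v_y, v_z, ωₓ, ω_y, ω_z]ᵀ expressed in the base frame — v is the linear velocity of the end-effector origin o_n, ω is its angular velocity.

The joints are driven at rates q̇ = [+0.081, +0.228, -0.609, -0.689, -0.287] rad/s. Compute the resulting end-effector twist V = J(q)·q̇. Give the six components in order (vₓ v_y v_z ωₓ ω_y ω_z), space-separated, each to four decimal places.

o_n = [-0.1578, 0.1285, 1.0630]
J₁: ẑ×o_n = [-0.1285, -0.1578, 0.0000], ω = ẑ
J2: z=[0.2924, 0.9563, 0.0000] o=[0.1817, -0.0556, 0.1200] → [0.9018, -0.2757, 0.3784, 0.2924, 0.9563, 0.0000]
J3: z=[0.2924, 0.9563, 0.0000] o=[0.0821, 0.5082, -0.1142] → [1.1258, -0.3442, 0.1183, 0.2924, 0.9563, 0.0000]
J4: z=[-0.9279, 0.2837, 0.2419] o=[0.2825, 0.5515, 0.6038] → [0.2326, 0.3196, 0.5174, -0.9279, 0.2837, 0.2419]
J5: z=[-0.2478, -0.9541, 0.1685] o=[0.2520, 0.6135, 0.9100] → [-0.0643, -0.0311, -0.2707, -0.2478, -0.9541, 0.1685]
V = J·q̇ = [-0.6322, -0.0773, -0.2646, 0.5990, -0.2860, -0.1340]

-0.6322 -0.0773 -0.2646 0.5990 -0.2860 -0.1340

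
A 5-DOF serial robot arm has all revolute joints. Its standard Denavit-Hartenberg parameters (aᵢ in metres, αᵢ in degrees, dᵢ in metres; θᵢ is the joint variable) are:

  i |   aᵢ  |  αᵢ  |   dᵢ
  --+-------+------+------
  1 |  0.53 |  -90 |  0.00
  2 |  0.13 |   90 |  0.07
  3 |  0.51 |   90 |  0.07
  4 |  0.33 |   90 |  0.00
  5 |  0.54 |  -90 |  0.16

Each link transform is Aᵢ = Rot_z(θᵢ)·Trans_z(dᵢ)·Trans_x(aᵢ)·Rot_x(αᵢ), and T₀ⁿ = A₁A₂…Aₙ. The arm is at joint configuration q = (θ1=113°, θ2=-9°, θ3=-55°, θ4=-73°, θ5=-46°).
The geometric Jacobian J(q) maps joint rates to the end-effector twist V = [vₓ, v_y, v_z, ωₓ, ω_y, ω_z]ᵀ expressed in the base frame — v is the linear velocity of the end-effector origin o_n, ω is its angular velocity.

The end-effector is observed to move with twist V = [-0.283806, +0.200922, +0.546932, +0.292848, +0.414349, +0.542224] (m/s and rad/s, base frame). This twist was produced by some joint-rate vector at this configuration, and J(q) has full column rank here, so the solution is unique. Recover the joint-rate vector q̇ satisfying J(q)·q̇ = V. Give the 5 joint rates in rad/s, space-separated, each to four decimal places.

-0.5440 -0.5950 0.9960 -0.4490 -0.1200

o_n = [-0.3894, 1.3486, -0.5224]
J₁: ẑ×o_n = [-1.3486, -0.3894, 0.0000], ω = ẑ
J2: z=[-0.9205, -0.3907, 0.0000] o=[-0.2071, 0.4879, 0.0000] → [0.2041, -0.4809, -0.8636, -0.9205, -0.3907, 0.0000]
J3: z=[0.0611, -0.1440, 0.9877] o=[-0.3217, 0.5787, 0.0203] → [-0.6823, -0.0337, 0.0373, 0.0611, -0.1440, 0.9877]
J4: z=[0.8441, -0.5206, -0.1281] o=[-0.0457, 0.9978, 0.1352] → [0.3874, 0.5992, 0.1172, 0.8441, -0.5206, -0.1281]
J5: z=[-0.5273, -0.7627, -0.3746] o=[-0.0136, 1.1245, -0.1678] → [0.3544, -0.0462, -0.4048, -0.5273, -0.7627, -0.3746]
q̇ = J⁺·V = [-0.5440, -0.5950, 0.9960, -0.4490, -0.1200]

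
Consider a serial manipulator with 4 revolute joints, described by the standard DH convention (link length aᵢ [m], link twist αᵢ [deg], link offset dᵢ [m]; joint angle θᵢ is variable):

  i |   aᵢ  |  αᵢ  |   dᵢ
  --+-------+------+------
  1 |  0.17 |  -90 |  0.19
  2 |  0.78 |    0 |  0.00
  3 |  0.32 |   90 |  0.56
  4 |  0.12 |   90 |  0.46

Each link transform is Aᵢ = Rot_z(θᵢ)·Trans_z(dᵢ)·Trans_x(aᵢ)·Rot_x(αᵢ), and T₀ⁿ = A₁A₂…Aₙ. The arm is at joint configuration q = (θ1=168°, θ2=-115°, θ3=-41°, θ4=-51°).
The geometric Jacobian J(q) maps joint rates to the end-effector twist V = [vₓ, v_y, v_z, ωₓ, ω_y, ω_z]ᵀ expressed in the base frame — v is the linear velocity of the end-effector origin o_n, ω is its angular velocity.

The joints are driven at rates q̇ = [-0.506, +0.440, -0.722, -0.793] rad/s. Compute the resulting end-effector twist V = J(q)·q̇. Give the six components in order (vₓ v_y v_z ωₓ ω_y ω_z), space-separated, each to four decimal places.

-0.7349 -0.1488 -0.0397 -0.2569 0.3429 0.2184

o_n = [0.5956, -0.6038, 0.6376]
J₁: ẑ×o_n = [0.6038, 0.5956, -0.0000], ω = ẑ
J2: z=[-0.2079, -0.9781, 0.0000] o=[-0.1663, 0.0353, 0.1900] → [-0.4378, 0.0931, 0.8781, -0.2079, -0.9781, 0.0000]
J3: z=[-0.2079, -0.9781, 0.0000] o=[0.1562, -0.0332, 0.8969] → [0.2537, -0.0539, 0.5484, -0.2079, -0.9781, 0.0000]
J4: z=[0.3978, -0.0846, -0.9135] o=[0.3257, -0.6417, 1.0271] → [0.0676, -0.0916, 0.0379, 0.3978, -0.0846, -0.9135]
V = J·q̇ = [-0.7349, -0.1488, -0.0397, -0.2569, 0.3429, 0.2184]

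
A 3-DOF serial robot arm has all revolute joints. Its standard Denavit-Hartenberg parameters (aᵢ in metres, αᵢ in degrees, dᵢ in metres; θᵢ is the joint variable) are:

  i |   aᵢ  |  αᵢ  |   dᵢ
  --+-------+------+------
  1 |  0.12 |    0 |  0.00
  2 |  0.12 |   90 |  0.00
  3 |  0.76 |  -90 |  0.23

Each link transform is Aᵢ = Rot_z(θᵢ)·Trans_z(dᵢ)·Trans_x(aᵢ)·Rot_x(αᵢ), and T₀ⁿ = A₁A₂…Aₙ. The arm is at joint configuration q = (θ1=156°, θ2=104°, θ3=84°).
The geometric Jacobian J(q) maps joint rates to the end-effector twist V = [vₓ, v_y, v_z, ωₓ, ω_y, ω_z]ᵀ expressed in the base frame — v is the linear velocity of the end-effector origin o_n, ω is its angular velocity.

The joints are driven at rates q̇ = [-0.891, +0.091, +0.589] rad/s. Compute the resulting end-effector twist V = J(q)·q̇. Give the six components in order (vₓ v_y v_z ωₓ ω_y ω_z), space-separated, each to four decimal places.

-0.0044 0.7450 0.0468 -0.5801 0.1023 -0.8000

o_n = [-0.3708, -0.1077, 0.7558]
J₁: ẑ×o_n = [0.1077, -0.3708, 0.0000], ω = ẑ
J2: z=[0.0000, 0.0000, 1.0000] o=[-0.1096, 0.0488, 0.0000] → [0.1565, -0.2611, 0.0000, 0.0000, 0.0000, 1.0000]
J3: z=[-0.9848, 0.1736, 0.0000] o=[-0.1305, -0.0694, 0.0000] → [0.1312, 0.7444, 0.0794, -0.9848, 0.1736, 0.0000]
V = J·q̇ = [-0.0044, 0.7450, 0.0468, -0.5801, 0.1023, -0.8000]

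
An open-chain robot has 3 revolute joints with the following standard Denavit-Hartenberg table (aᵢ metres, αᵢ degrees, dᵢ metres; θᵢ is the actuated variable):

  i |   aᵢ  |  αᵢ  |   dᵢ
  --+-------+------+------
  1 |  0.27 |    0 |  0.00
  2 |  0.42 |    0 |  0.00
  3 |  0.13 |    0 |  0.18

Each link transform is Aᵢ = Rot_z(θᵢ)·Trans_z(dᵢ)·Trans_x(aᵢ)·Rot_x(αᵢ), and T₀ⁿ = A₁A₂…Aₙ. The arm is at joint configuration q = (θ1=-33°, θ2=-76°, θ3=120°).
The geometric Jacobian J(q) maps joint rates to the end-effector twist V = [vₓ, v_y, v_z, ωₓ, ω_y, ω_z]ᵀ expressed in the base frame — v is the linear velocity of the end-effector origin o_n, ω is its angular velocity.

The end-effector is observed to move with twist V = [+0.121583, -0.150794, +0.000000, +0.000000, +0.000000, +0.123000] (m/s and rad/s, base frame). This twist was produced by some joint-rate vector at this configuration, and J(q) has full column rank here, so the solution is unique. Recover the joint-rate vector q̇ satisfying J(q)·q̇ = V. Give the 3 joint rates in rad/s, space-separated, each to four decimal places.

-0.4460 0.9250 -0.3560

o_n = [0.2173, -0.5194, 0.1800]
J₁: ẑ×o_n = [0.5194, 0.2173, -0.0000], ω = ẑ
J2: z=[0.0000, 0.0000, 1.0000] o=[0.2264, -0.1471, 0.0000] → [0.3723, -0.0091, 0.0000, 0.0000, 0.0000, 1.0000]
J3: z=[0.0000, 0.0000, 1.0000] o=[0.0897, -0.5442, 0.0000] → [-0.0248, 0.1276, 0.0000, 0.0000, 0.0000, 1.0000]
q̇ = J⁺·V = [-0.4460, 0.9250, -0.3560]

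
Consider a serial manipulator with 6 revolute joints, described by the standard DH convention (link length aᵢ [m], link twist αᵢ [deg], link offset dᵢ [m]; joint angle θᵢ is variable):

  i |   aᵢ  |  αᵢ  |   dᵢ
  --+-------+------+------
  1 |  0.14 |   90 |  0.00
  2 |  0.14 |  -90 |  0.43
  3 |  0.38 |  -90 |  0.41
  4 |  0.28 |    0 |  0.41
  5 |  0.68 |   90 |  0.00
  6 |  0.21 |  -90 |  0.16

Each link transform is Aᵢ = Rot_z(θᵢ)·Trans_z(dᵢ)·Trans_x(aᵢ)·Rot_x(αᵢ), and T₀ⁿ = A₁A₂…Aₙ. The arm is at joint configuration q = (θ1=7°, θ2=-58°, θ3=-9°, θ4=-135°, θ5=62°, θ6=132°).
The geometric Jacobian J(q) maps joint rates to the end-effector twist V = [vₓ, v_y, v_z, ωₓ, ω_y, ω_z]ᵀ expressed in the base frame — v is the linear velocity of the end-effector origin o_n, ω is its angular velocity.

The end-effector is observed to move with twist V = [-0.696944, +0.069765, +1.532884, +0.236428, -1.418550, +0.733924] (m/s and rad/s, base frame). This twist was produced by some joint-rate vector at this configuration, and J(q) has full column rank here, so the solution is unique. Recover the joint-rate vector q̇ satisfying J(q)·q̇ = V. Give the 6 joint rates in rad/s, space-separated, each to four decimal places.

o_n = [1.3294, 0.2639, 0.2701]
J₁: ẑ×o_n = [-0.2639, 1.3294, 0.0000], ω = ẑ
J2: z=[0.1219, -0.9925, 0.0000] o=[0.1390, 0.0171, 0.0000] → [-0.2681, -0.0329, 1.2116, 0.1219, -0.9925, 0.0000]
J3: z=[0.8417, 0.1034, 0.5299] o=[0.2650, -0.4007, -0.1187] → [-0.3120, 0.2367, 0.4494, 0.8417, 0.1034, 0.5299]
J4: z=[-0.0381, 0.9904, -0.1327] o=[0.8148, -0.3931, -0.2198] → [0.5723, -0.0496, -0.5347, -0.0381, 0.9904, -0.1327]
J5: z=[-0.0381, 0.9904, -0.1327] o=[0.8592, 0.0516, -0.0034] → [0.2991, -0.0520, -0.4738, -0.0381, 0.9904, -0.1327]
J6: z=[-0.2689, 0.1177, 0.9559] o=[1.5136, 0.1006, 0.1747] → [-0.1448, -0.1504, -0.0222, -0.2689, 0.1177, 0.9559]
q̇ = J⁺·V = [0.0580, 0.9220, 0.2720, -0.3790, -0.2140, 0.4740]

0.0580 0.9220 0.2720 -0.3790 -0.2140 0.4740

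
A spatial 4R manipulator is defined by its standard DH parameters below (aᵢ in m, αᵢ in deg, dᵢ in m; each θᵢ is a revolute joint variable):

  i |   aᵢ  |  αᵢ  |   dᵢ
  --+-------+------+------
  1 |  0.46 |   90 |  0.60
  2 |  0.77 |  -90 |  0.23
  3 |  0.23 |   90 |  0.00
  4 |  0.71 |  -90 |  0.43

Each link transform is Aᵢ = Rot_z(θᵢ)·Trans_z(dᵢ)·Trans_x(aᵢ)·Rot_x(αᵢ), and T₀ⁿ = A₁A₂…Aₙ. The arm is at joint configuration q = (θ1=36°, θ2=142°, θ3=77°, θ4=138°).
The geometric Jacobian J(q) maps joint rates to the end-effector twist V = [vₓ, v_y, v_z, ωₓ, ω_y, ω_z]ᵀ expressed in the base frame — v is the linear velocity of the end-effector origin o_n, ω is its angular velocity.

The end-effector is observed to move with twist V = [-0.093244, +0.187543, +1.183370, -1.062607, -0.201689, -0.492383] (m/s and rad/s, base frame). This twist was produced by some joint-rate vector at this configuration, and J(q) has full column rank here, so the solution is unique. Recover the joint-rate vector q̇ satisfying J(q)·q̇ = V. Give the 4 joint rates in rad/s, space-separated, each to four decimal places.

o_n = [-0.2173, -0.9202, 0.9164]
J₁: ẑ×o_n = [0.9202, -0.2173, 0.0000], ω = ẑ
J2: z=[0.5878, -0.8090, 0.0000] o=[0.3721, 0.2704, 0.6000] → [-0.2560, -0.1860, -1.1767, 0.5878, -0.8090, 0.0000]
J3: z=[-0.4981, -0.3619, -0.7880] o=[0.0165, -0.2723, 1.0741] → [-0.4535, 0.1057, 0.2381, -0.4981, -0.3619, -0.7880]
J4: z=[-0.4890, -0.6333, 0.5999] o=[-0.1483, -0.1150, 1.1059] → [0.6030, -0.1341, 0.3500, -0.4890, -0.6333, 0.5999]
q̇ = J⁺·V = [-0.5460, -0.6470, 0.5600, 0.8250]

-0.5460 -0.6470 0.5600 0.8250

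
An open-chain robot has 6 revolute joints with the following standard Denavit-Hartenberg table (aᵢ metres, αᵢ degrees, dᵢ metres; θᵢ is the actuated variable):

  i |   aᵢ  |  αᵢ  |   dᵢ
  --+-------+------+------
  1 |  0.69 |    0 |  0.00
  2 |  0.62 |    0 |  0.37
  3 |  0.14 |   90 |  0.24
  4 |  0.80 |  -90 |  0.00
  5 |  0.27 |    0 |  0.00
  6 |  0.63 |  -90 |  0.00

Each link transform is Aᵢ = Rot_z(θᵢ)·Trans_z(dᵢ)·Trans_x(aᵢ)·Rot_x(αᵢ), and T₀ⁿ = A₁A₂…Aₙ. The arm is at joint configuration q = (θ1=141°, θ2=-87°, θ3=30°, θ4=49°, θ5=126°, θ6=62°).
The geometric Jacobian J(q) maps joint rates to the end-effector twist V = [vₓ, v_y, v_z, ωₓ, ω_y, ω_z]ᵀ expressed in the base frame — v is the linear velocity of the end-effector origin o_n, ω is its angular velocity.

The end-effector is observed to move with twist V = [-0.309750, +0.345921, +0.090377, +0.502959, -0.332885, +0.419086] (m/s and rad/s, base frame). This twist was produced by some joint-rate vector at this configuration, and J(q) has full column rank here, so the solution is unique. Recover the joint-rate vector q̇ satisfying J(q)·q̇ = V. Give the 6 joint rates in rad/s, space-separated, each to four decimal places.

o_n = [-0.2860, 1.1001, 0.6232]
J₁: ẑ×o_n = [-1.1001, -0.2860, 0.0000], ω = ẑ
J2: z=[0.0000, 0.0000, 1.0000] o=[-0.5362, 0.4342, 0.0000] → [-0.6659, 0.2502, 0.0000, 0.0000, 0.0000, 1.0000]
J3: z=[0.0000, 0.0000, 1.0000] o=[-0.1718, 0.9358, 0.3700] → [-0.1643, -0.1142, 0.0000, 0.0000, 0.0000, 1.0000]
J4: z=[0.9945, -0.1045, 0.0000] o=[-0.1572, 1.0751, 0.6100] → [-0.0014, -0.0131, 0.0114, 0.9945, -0.1045, 0.0000]
J5: z=[-0.0789, -0.7506, 0.6561] o=[-0.1023, 1.5970, 1.2138] → [0.7693, -0.1671, -0.0987, -0.0789, -0.7506, 0.6561]
J6: z=[-0.0789, -0.7506, 0.6561] o=[-0.3304, 1.5163, 1.0940] → [0.6265, -0.0080, 0.0662, -0.0789, -0.7506, 0.6561]
q̇ = J⁺·V = [0.0180, 0.8820, -0.7230, 0.5350, -0.3630, 0.7320]

0.0180 0.8820 -0.7230 0.5350 -0.3630 0.7320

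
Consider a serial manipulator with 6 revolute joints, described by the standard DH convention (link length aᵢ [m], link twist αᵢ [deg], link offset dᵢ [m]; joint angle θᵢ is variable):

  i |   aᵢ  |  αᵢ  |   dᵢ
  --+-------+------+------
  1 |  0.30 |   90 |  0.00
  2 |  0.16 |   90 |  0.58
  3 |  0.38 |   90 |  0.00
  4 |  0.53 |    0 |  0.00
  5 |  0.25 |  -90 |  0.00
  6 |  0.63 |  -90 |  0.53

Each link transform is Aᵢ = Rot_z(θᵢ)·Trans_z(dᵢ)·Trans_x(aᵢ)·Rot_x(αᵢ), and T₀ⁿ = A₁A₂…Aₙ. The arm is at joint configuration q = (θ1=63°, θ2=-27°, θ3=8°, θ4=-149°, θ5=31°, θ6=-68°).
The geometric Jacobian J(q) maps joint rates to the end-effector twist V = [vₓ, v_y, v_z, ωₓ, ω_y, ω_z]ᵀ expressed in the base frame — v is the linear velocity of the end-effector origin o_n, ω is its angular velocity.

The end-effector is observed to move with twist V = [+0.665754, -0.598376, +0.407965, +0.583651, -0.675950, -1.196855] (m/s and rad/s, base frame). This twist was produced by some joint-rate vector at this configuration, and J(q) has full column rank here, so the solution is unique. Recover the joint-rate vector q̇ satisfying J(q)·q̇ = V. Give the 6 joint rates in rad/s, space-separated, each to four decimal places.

-0.6920 0.5350 0.5870 -0.0100 -0.2890 -0.0340

o_n = [0.5180, 0.9625, 0.6633]
J₁: ẑ×o_n = [-0.9625, 0.5180, 0.0000], ω = ẑ
J2: z=[0.8910, -0.4540, 0.0000] o=[0.1362, 0.2673, 0.0000] → [-0.3011, -0.5910, 0.7927, 0.8910, -0.4540, 0.0000]
J3: z=[-0.2061, -0.4045, -0.8910] o=[0.7177, 0.1310, -0.0726] → [0.4431, 0.3296, -0.2521, -0.2061, -0.4045, -0.8910]
J4: z=[-0.8260, 0.5601, -0.0632] o=[0.9170, 0.4057, -0.2435] → [0.5430, 0.7743, -0.2364, -0.8260, 0.5601, -0.0632]
J5: z=[-0.8260, 0.5601, -0.0632] o=[0.7350, 0.1877, 0.2040] → [0.3062, 0.3931, -0.5184, -0.8260, 0.5601, -0.0632]
J6: z=[0.5599, 0.8283, 0.0214] o=[0.7189, 0.1921, 0.4534] → [0.1574, -0.1218, 0.5977, 0.5599, 0.8283, 0.0214]
q̇ = J⁺·V = [-0.6920, 0.5350, 0.5870, -0.0100, -0.2890, -0.0340]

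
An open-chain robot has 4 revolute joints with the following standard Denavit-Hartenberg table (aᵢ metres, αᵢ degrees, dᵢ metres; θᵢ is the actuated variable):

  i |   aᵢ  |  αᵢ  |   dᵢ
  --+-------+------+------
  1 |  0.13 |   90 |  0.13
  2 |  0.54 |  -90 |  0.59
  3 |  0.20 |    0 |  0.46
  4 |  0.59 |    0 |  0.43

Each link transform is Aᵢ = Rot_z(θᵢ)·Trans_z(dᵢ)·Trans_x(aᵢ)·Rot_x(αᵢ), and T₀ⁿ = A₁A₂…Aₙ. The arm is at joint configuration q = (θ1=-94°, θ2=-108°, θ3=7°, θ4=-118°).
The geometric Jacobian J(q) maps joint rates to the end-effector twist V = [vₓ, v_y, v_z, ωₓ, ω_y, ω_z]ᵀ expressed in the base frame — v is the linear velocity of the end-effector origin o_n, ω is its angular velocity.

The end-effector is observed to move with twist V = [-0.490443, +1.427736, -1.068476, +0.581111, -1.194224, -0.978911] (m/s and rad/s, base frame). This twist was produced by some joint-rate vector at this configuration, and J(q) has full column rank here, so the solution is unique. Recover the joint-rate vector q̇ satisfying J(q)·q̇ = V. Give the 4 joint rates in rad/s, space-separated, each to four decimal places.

-0.6050 -0.6630 0.8020 0.4080

o_n = [-1.1705, -0.7337, -0.6463]
J₁: ẑ×o_n = [0.7337, -1.1705, 0.0000], ω = ẑ
J2: z=[-0.9976, 0.0698, 0.0000] o=[-0.0091, -0.1297, 0.1300] → [-0.0542, -0.7744, 0.6836, -0.9976, 0.0698, 0.0000]
J3: z=[-0.0663, -0.9487, -0.3090] o=[-0.5860, 0.0779, -0.3836] → [-0.0015, 0.1632, -0.5007, -0.0663, -0.9487, -0.3090]
J4: z=[-0.0663, -0.9487, -0.3090] o=[-0.5879, -0.2990, -0.7145] → [-0.1990, 0.1845, -0.5239, -0.0663, -0.9487, -0.3090]
q̇ = J⁺·V = [-0.6050, -0.6630, 0.8020, 0.4080]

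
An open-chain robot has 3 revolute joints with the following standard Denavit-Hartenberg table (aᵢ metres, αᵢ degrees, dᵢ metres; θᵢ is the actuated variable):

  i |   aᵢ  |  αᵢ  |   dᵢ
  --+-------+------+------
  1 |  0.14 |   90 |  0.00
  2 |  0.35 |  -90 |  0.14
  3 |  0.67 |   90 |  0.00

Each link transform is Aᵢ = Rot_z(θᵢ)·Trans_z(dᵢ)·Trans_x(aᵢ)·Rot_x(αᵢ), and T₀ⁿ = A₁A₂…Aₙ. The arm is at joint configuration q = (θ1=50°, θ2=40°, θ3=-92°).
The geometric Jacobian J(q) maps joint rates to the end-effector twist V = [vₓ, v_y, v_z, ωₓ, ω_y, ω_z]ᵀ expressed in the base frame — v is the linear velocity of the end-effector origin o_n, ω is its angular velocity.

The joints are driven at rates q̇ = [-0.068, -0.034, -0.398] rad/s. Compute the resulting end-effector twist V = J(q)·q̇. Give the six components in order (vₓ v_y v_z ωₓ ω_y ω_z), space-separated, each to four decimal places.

-0.1488 -0.2042 -0.1798 0.1384 0.2178 -0.3729

o_n = [0.8710, -0.2215, 0.2099]
J₁: ẑ×o_n = [0.2215, 0.8710, -0.0000], ω = ẑ
J2: z=[0.7660, -0.6428, 0.0000] o=[0.0900, 0.1072, 0.0000] → [-0.1350, -0.1608, 0.2502, 0.7660, -0.6428, 0.0000]
J3: z=[-0.4132, -0.4924, 0.7660] o=[0.3696, 0.2226, 0.2250] → [0.3476, 0.3779, 0.4304, -0.4132, -0.4924, 0.7660]
V = J·q̇ = [-0.1488, -0.2042, -0.1798, 0.1384, 0.2178, -0.3729]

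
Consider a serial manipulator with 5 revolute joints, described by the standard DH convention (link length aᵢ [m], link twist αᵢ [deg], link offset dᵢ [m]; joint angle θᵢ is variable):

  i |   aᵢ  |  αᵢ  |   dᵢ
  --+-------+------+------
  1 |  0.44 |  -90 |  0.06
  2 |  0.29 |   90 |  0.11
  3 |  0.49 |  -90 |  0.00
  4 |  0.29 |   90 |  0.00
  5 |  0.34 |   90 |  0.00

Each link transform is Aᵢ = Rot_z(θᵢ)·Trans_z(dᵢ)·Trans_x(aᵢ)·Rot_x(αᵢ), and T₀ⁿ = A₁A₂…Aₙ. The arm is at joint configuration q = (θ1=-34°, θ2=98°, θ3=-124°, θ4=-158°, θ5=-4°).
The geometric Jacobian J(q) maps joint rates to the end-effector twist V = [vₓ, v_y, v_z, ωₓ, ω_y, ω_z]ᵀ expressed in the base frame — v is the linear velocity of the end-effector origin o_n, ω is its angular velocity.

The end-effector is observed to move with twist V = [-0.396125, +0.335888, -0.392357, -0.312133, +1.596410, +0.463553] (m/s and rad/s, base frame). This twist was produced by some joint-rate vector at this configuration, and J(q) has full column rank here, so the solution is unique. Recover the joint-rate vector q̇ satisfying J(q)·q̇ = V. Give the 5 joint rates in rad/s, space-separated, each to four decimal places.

0.1950 0.8210 -0.6510 -0.2710 0.5680

o_n = [0.6333, -0.1851, -0.2922]
J₁: ẑ×o_n = [0.1851, 0.6333, -0.0000], ω = ẑ
J2: z=[0.5592, 0.8290, 0.0000] o=[0.3648, -0.2460, 0.0600] → [-0.2920, 0.1970, -0.1885, 0.5592, 0.8290, 0.0000]
J3: z=[0.8210, -0.5538, -0.1392] o=[0.3928, -0.1323, -0.2272] → [0.0287, 0.0199, 0.0898, 0.8210, -0.5538, -0.1392]
J4: z=[-0.4084, -0.3991, -0.8210] o=[0.1973, -0.4904, 0.0442] → [0.3849, -0.4953, 0.0493, -0.4084, -0.3991, -0.8210]
J5: z=[-0.6117, 0.7872, -0.0784] o=[0.3938, -0.3540, -0.1199] → [-0.1224, -0.1242, -0.2919, -0.6117, 0.7872, -0.0784]
q̇ = J⁺·V = [0.1950, 0.8210, -0.6510, -0.2710, 0.5680]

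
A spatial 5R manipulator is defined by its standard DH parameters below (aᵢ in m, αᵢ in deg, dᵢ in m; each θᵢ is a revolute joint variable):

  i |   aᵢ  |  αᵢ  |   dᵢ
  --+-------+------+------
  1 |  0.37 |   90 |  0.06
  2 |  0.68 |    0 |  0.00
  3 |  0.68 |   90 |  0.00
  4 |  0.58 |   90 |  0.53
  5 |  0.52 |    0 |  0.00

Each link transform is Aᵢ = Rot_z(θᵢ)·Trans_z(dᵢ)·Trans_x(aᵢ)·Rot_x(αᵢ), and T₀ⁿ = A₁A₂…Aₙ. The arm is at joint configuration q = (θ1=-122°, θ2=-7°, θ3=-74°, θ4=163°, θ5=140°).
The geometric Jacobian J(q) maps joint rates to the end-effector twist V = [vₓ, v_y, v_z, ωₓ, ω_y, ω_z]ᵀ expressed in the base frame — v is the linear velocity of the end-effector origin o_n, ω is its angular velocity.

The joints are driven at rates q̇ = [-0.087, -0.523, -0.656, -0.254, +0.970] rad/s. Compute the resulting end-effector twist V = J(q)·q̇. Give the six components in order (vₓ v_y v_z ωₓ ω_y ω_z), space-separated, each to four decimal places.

0.2163 0.2949 0.3009 0.0567 -0.3836 -0.3274

o_n = [-0.1884, -0.2013, -0.6581]
J₁: ẑ×o_n = [0.2013, -0.1884, 0.0000], ω = ẑ
J2: z=[-0.8480, 0.5299, 0.0000] o=[-0.1961, -0.3138, 0.0600] → [-0.3805, -0.6090, -0.0995, -0.8480, 0.5299, 0.0000]
J3: z=[-0.8480, 0.5299, 0.0000] o=[-0.5537, -0.8862, -0.0229] → [-0.3366, -0.5387, -0.7744, -0.8480, 0.5299, 0.0000]
J4: z=[0.5234, 0.8376, -0.1564] o=[-0.6101, -0.9764, -0.6945] → [0.1517, -0.0850, 0.0525, 0.5234, 0.8376, -0.1564]
J5: z=[-0.8352, 0.4680, -0.2888] o=[-0.4305, -0.3690, -0.2296] → [-0.1521, -0.4278, -0.2534, -0.8352, 0.4680, -0.2888]
V = J·q̇ = [0.2163, 0.2949, 0.3009, 0.0567, -0.3836, -0.3274]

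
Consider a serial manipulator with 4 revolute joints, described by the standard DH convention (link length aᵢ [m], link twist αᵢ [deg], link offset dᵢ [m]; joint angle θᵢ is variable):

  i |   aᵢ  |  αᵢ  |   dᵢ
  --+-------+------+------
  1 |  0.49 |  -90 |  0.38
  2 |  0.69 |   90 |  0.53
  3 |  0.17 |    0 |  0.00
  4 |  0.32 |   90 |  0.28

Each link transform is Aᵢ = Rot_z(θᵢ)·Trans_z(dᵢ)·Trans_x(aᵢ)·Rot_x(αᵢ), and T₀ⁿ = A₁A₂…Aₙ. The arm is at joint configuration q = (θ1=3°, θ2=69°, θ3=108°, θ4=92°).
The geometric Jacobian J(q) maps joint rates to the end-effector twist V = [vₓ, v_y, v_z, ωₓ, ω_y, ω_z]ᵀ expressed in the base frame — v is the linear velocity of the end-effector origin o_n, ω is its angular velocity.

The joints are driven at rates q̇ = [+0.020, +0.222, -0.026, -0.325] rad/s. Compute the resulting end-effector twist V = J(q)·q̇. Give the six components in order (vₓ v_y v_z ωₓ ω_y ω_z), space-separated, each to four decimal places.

o_n = [0.8404, 0.6271, 0.1659]
J₁: ẑ×o_n = [-0.6271, 0.8404, 0.0000], ω = ẑ
J2: z=[-0.0523, 0.9986, 0.0000] o=[0.4893, 0.0256, 0.3800] → [-0.2138, -0.0112, -0.3821, -0.0523, 0.9986, 0.0000]
J3: z=[0.9323, 0.0489, 0.3584] o=[0.7085, 0.5679, -0.2642] → [-0.0002, -0.3537, 0.0488, 0.9323, 0.0489, 0.3584]
J4: z=[0.9323, 0.0489, 0.3584] o=[0.6813, 0.7283, -0.2151] → [0.0549, -0.2982, -0.1022, 0.9323, 0.0489, 0.3584]
V = J·q̇ = [-0.0778, 0.1204, -0.0529, -0.3389, 0.2045, -0.1058]

-0.0778 0.1204 -0.0529 -0.3389 0.2045 -0.1058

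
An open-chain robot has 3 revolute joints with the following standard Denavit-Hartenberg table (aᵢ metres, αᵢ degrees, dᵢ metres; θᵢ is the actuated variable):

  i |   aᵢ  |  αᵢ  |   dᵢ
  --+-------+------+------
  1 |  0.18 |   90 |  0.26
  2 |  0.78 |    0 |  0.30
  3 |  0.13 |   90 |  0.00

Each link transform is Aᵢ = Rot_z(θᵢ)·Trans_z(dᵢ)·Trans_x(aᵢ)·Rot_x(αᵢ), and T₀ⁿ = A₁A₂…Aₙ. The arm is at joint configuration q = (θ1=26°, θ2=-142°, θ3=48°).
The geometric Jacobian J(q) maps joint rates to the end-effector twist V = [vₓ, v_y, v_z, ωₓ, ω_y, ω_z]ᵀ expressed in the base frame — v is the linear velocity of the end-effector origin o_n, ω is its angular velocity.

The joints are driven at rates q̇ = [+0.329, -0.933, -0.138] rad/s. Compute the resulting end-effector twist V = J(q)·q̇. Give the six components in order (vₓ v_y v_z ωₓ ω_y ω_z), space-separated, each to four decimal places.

o_n = [-0.2673, -0.4642, -0.3499]
J₁: ẑ×o_n = [0.4642, -0.2673, 0.0000], ω = ẑ
J2: z=[0.4384, -0.8988, 0.0000] o=[0.1618, 0.0789, 0.2600] → [0.5482, 0.2674, -0.6237, 0.4384, -0.8988, 0.0000]
J3: z=[0.4384, -0.8988, 0.0000] o=[-0.2591, -0.4602, -0.2202] → [0.1166, 0.0568, -0.0091, 0.4384, -0.8988, 0.0000]
V = J·q̇ = [-0.3748, -0.3452, 0.5832, -0.4695, 0.9626, 0.3290]

-0.3748 -0.3452 0.5832 -0.4695 0.9626 0.3290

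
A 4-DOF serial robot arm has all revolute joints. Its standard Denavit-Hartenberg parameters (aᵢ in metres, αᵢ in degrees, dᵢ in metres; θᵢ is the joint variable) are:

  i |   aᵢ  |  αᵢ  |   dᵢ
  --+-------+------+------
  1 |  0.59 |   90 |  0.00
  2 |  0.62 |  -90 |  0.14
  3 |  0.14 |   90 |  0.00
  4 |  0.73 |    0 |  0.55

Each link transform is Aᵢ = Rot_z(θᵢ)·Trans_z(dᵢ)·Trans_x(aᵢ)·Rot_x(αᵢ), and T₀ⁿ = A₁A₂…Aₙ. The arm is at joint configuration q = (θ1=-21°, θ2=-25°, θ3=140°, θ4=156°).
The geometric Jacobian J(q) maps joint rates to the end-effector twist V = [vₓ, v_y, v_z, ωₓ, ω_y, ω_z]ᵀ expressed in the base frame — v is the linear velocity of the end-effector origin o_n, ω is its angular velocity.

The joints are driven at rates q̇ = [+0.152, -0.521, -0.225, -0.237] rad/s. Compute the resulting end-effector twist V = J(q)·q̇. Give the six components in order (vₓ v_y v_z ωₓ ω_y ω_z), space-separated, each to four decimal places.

-0.0495 0.2047 -0.5575 -0.0960 0.4005 0.0125

o_n = [1.8126, -0.7572, -0.3129]
J₁: ẑ×o_n = [0.7572, 1.8126, -0.0000], ω = ẑ
J2: z=[-0.3584, -0.9336, 0.0000] o=[0.5508, -0.2114, 0.0000] → [0.2921, -0.1121, 1.3736, -0.3584, -0.9336, 0.0000]
J3: z=[0.3945, -0.1515, 0.9063] o=[1.0252, -0.5435, -0.2620] → [0.2014, 0.7337, 0.0349, 0.3945, -0.1515, 0.9063]
J4: z=[0.8184, 0.5064, -0.2717] o=[0.9667, -0.4247, -0.2167] → [-0.1391, -0.1511, -0.7005, 0.8184, 0.5064, -0.2717]
V = J·q̇ = [-0.0495, 0.2047, -0.5575, -0.0960, 0.4005, 0.0125]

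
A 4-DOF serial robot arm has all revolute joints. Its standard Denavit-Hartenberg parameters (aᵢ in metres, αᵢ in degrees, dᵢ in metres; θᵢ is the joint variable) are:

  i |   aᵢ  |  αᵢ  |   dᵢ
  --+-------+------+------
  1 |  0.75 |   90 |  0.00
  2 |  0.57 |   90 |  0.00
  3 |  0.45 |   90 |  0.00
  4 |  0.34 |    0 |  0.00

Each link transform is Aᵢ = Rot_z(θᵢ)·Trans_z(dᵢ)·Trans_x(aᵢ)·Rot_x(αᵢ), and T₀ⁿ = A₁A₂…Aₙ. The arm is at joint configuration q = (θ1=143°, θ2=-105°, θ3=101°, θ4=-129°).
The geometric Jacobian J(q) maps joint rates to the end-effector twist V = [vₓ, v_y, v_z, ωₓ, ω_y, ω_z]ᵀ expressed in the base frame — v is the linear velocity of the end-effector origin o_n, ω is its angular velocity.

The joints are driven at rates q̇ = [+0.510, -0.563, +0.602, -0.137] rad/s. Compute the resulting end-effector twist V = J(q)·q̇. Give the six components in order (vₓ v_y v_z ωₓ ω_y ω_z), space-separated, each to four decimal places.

-0.1449 -0.5244 0.0684 0.0820 -0.7995 0.7957

o_n = [-0.5549, 0.7082, -0.5755]
J₁: ẑ×o_n = [-0.7082, -0.5549, 0.0000], ω = ẑ
J2: z=[0.6018, 0.7986, 0.0000] o=[-0.5990, 0.4514, 0.0000] → [-0.4596, 0.3463, 0.1194, 0.6018, 0.7986, 0.0000]
J3: z=[0.7714, -0.5813, 0.2588] o=[-0.4812, 0.3626, -0.5506] → [-0.0750, 0.0001, 0.2238, 0.7714, -0.5813, 0.2588]
J4: z=[0.3177, -0.0005, -0.9482] o=[-0.2331, 0.7287, -0.4676] → [-0.0194, 0.3394, -0.0067, 0.3177, -0.0005, -0.9482]
V = J·q̇ = [-0.1449, -0.5244, 0.0684, 0.0820, -0.7995, 0.7957]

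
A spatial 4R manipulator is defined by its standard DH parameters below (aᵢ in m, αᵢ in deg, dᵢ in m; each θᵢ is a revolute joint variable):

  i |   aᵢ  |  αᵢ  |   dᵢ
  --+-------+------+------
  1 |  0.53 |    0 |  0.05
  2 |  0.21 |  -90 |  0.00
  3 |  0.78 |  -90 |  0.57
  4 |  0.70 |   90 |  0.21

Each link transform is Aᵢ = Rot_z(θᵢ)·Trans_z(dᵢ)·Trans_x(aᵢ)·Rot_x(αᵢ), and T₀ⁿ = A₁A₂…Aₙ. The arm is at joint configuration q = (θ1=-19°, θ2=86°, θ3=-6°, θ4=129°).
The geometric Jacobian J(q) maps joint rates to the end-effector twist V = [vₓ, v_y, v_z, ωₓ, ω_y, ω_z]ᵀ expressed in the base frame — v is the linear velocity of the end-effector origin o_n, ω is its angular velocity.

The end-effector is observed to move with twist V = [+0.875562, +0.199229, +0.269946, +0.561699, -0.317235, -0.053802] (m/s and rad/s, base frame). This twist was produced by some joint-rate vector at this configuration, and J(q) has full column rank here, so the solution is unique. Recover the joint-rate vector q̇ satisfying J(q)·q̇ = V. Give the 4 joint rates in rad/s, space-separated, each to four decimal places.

0.0370 -0.7810 -0.6410 -0.6940

o_n = [0.6997, 0.3619, -0.1234]
J₁: ẑ×o_n = [-0.3619, 0.6997, 0.0000], ω = ẑ
J2: z=[0.0000, 0.0000, 1.0000] o=[0.5011, -0.1726, 0.0500] → [-0.5344, 0.1986, 0.0000, 0.0000, 0.0000, 1.0000]
J3: z=[-0.9205, 0.3907, 0.0000] o=[0.5832, 0.0208, 0.0500] → [-0.0677, -0.1596, -0.3596, -0.9205, 0.3907, 0.0000]
J4: z=[0.0408, 0.0962, -0.9945] o=[0.3616, 0.9575, 0.1315] → [-0.6169, -0.3259, -0.0569, 0.0408, 0.0962, -0.9945]
q̇ = J⁺·V = [0.0370, -0.7810, -0.6410, -0.6940]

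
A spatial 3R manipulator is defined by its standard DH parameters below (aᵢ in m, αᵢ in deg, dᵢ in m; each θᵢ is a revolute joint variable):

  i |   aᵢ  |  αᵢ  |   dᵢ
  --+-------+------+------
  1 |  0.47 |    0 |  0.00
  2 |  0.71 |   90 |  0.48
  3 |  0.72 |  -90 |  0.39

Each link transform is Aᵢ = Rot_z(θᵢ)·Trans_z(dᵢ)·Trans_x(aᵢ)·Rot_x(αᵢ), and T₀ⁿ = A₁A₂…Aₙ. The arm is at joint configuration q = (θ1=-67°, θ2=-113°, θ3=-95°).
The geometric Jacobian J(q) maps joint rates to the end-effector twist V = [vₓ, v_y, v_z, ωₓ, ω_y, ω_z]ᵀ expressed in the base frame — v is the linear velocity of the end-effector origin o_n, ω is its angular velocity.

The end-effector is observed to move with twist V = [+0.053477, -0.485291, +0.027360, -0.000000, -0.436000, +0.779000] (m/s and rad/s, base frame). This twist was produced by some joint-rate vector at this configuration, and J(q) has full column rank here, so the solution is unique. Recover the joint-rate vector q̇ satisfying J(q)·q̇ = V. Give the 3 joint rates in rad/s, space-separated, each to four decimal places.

0.1030 0.6760 -0.4360

o_n = [-0.4636, -0.0426, -0.2373]
J₁: ẑ×o_n = [0.0426, -0.4636, 0.0000], ω = ẑ
J2: z=[0.0000, 0.0000, 1.0000] o=[0.1836, -0.4326, 0.0000] → [-0.3900, -0.6472, 0.0000, 0.0000, 0.0000, 1.0000]
J3: z=[0.0000, 1.0000, 0.0000] o=[-0.5264, -0.4326, 0.4800] → [-0.7173, 0.0000, -0.0628, 0.0000, 1.0000, 0.0000]
q̇ = J⁺·V = [0.1030, 0.6760, -0.4360]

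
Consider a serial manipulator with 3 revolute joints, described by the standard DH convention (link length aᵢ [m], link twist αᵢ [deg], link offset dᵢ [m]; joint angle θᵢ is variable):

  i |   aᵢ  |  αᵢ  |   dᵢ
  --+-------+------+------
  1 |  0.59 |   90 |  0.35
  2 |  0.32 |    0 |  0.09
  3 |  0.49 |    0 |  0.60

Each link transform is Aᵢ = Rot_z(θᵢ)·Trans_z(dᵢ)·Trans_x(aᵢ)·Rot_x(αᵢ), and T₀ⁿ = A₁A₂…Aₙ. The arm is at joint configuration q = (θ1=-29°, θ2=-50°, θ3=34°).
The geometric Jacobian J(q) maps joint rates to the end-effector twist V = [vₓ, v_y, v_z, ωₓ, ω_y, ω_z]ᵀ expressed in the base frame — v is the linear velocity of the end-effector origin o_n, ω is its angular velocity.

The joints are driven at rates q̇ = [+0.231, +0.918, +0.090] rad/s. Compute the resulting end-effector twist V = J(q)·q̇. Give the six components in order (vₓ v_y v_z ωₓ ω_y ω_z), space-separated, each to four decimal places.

o_n = [0.7734, -1.2176, -0.0302]
J₁: ẑ×o_n = [1.2176, 0.7734, -0.0000], ω = ẑ
J2: z=[-0.4848, -0.8746, 0.0000] o=[0.5160, -0.2860, 0.3500] → [0.3325, -0.1843, 0.6767, -0.4848, -0.8746, 0.0000]
J3: z=[-0.4848, -0.8746, 0.0000] o=[0.6523, -0.4645, 0.1049] → [0.1181, -0.0655, 0.4710, -0.4848, -0.8746, 0.0000]
V = J·q̇ = [0.5972, 0.0035, 0.6636, -0.4887, -0.8816, 0.2310]

0.5972 0.0035 0.6636 -0.4887 -0.8816 0.2310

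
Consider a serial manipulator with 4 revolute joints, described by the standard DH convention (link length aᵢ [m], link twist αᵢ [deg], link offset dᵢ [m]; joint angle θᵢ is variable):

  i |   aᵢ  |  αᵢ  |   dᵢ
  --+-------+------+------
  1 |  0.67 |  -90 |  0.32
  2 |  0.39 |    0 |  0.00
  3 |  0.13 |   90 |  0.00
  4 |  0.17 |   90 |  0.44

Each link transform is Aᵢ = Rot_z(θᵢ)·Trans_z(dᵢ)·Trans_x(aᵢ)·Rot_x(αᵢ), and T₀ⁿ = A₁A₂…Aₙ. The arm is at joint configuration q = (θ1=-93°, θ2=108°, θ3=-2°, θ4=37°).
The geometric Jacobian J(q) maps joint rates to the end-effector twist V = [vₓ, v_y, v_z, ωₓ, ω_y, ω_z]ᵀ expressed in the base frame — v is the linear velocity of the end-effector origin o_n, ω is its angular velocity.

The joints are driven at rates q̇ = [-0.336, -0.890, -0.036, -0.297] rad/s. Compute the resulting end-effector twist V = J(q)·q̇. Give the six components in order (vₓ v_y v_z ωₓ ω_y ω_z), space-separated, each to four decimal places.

-0.3789 -0.6861 0.1874 -0.9098 0.3336 -0.2541

o_n = [0.0551, -0.9033, -0.4277]
J₁: ẑ×o_n = [0.9033, 0.0551, -0.0000], ω = ẑ
J2: z=[0.9986, -0.0523, 0.0000] o=[-0.0351, -0.6691, 0.3200] → [0.0391, 0.7466, -0.2292, 0.9986, -0.0523, 0.0000]
J3: z=[0.9986, -0.0523, 0.0000] o=[-0.0288, -0.5487, -0.0509] → [0.0197, 0.3762, -0.3497, 0.9986, -0.0523, 0.0000]
J4: z=[-0.0503, -0.9599, -0.2756] o=[-0.0269, -0.5129, -0.1759] → [0.1341, -0.0353, 0.0983, -0.0503, -0.9599, -0.2756]
V = J·q̇ = [-0.3789, -0.6861, 0.1874, -0.9098, 0.3336, -0.2541]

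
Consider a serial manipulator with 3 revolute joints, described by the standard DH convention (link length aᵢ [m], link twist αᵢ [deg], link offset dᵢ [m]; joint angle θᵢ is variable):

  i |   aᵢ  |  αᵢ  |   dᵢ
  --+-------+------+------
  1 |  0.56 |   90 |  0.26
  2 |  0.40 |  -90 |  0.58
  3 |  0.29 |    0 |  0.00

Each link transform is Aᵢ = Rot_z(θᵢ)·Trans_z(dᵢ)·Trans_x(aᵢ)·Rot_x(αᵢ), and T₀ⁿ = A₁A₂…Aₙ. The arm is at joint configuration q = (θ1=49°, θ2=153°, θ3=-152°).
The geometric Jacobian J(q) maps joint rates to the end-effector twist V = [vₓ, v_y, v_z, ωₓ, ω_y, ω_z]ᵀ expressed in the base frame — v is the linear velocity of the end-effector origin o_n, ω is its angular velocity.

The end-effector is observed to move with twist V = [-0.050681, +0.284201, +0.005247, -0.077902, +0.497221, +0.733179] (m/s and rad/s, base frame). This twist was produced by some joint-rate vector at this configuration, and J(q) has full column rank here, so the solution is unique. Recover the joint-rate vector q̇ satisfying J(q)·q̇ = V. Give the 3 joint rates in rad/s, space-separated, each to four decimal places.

0.0970 -0.3850 -0.7140

o_n = [0.8237, -0.1440, 0.3253]
J₁: ẑ×o_n = [0.1440, 0.8237, -0.0000], ω = ẑ
J2: z=[0.7547, -0.6561, 0.0000] o=[0.3674, 0.4226, 0.2600] → [-0.0429, -0.0493, -0.1283, 0.7547, -0.6561, 0.0000]
J3: z=[-0.2978, -0.3426, -0.8910] o=[0.5713, -0.2269, 0.4416] → [0.1137, -0.2595, 0.0618, -0.2978, -0.3426, -0.8910]
q̇ = J⁺·V = [0.0970, -0.3850, -0.7140]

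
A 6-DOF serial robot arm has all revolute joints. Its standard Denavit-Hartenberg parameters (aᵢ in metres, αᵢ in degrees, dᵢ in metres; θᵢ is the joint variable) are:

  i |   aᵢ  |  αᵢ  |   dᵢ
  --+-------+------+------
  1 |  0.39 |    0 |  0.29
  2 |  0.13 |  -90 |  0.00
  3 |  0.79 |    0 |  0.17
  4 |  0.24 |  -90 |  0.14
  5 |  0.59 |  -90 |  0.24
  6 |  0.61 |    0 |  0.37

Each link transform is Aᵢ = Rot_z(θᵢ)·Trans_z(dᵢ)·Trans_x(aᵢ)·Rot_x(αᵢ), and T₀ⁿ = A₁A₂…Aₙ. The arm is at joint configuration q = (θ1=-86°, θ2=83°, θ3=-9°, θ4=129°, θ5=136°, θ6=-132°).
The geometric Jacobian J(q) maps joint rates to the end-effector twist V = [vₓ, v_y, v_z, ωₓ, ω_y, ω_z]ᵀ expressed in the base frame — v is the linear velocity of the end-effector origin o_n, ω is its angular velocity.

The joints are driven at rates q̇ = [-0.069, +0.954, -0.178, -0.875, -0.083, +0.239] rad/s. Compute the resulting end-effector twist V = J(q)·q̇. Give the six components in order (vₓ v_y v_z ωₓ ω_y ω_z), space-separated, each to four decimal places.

o_n = [0.4340, 0.0401, 0.8883]
J₁: ẑ×o_n = [-0.0401, 0.4340, 0.0000], ω = ẑ
J2: z=[0.0000, 0.0000, 1.0000] o=[0.0272, -0.3890, 0.2900] → [-0.4291, 0.4068, 0.0000, 0.0000, 0.0000, 1.0000]
J3: z=[0.0523, 0.9986, 0.0000] o=[0.1570, -0.3959, 0.2900] → [0.5974, -0.0313, -0.2538, 0.0523, 0.9986, 0.0000]
J4: z=[0.0523, 0.9986, 0.0000] o=[0.9451, -0.2669, 0.4136] → [0.4740, -0.0248, 0.5265, 0.0523, 0.9986, 0.0000]
J5: z=[-0.8648, 0.0453, 0.5000] o=[0.8326, -0.1208, 0.2057] → [-0.0495, 0.3909, -0.1211, -0.8648, 0.0453, 0.5000]
J6: z=[0.3845, 0.7002, 0.6016] o=[0.8155, -0.5303, 0.6933] → [-0.2067, -0.3045, 0.4865, 0.3845, 0.7002, 0.6016]
V = J·q̇ = [-0.9730, 0.2802, -0.2892, 0.1086, -0.8880, 0.9873]

-0.9730 0.2802 -0.2892 0.1086 -0.8880 0.9873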